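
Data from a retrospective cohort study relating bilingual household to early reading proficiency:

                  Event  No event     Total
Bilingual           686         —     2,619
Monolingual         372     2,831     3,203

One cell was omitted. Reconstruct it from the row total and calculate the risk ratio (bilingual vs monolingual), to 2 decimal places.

The missing cell is in the exposed row: 2619 − 686 = 1933.
So a = 686, b = 1933, c = 372, d = 2831.
RR = [a/(a+b)] / [c/(c+d)] = (686/2619) / (372/3203) = 0.26193/0.11614 = 2.25529

2.26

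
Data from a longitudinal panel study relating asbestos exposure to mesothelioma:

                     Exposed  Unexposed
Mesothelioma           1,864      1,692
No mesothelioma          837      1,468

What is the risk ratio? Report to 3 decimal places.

Reading the table with exposure as columns: a = 1864 (Exposed, case), b = 837 (Exposed, non-case), c = 1692 (Unexposed, case), d = 1468.
Risk in exposed = 1864/2701 = 0.69011; risk in unexposed = 1692/3160 = 0.53544.
RR = 0.69011 / 0.53544 = 1.28887
The risk among the exposed is 1.29 times that among the unexposed.

1.289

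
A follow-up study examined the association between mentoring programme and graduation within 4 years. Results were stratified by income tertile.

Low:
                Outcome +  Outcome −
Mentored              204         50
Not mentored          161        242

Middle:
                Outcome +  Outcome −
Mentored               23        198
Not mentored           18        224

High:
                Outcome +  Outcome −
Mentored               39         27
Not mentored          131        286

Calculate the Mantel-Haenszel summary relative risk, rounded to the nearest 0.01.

1.93

RR_MH = Σ(aᵢ·n₀ᵢ/nᵢ) / Σ(cᵢ·n₁ᵢ/nᵢ), with n₁ᵢ = aᵢ+bᵢ (exposed), n₀ᵢ = cᵢ+dᵢ (unexposed), nᵢ = n₁ᵢ+n₀ᵢ.
Stratum 1 (Low): n₁ = 254, n₀ = 403, n = 657; a·n₀/n = 204·403/657 = 125.1324; c·n₁/n = 161·254/657 = 62.2435
Stratum 2 (Middle): n₁ = 221, n₀ = 242, n = 463; a·n₀/n = 23·242/463 = 12.0216; c·n₁/n = 18·221/463 = 8.5918
Stratum 3 (High): n₁ = 66, n₀ = 417, n = 483; a·n₀/n = 39·417/483 = 33.6708; c·n₁/n = 131·66/483 = 17.9006
RR_MH = (125.1324 + 12.0216 + 33.6708) / (62.2435 + 8.5918 + 17.9006) = 170.8248 / 88.7359 = 1.92509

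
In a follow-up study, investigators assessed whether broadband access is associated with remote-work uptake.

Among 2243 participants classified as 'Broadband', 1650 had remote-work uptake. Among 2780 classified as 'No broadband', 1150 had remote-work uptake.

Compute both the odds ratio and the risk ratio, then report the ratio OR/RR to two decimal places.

2.22

From the description: a = 1650, b = 593, c = 1150, d = 1630.
OR = (1650·1630)/(593·1150) = 2689500/681950 = 3.94384
Risk in exposed = 1650/2243 = 0.73562; risk in unexposed = 1150/2780 = 0.41367; RR = 1.77829
OR/RR = 3.94384 / 1.77829 = 2.21777
The outcome is not rare, so the OR lies further from 1 than the RR.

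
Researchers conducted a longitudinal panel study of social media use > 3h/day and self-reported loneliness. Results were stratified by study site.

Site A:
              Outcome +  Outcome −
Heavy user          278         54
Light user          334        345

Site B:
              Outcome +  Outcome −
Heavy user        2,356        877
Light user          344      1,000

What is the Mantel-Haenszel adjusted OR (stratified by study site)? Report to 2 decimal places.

7.28

OR_MH = Σ(aᵢdᵢ/nᵢ) / Σ(bᵢcᵢ/nᵢ), where nᵢ is the stratum total.
Stratum 1 (Site A): n = 1011; a·d/n = 278·345/1011 = 94.8665; b·c/n = 54·334/1011 = 17.8398
Stratum 2 (Site B): n = 4577; a·d/n = 2356·1000/4577 = 514.7477; b·c/n = 877·344/4577 = 65.9139
OR_MH = (94.8665 + 514.7477) / (17.8398 + 65.9139) = 609.6141 / 83.7537 = 7.27865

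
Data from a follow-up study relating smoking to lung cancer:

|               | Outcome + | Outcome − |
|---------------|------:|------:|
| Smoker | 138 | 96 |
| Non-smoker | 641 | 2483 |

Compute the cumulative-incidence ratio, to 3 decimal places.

2.874

Cells: a = 138, b = 96, c = 641, d = 2483.
Risk in exposed = 138/234 = 0.58974; risk in unexposed = 641/3124 = 0.20519.
RR = 0.58974 / 0.20519 = 2.87419
The risk among the exposed is 2.87 times that among the unexposed.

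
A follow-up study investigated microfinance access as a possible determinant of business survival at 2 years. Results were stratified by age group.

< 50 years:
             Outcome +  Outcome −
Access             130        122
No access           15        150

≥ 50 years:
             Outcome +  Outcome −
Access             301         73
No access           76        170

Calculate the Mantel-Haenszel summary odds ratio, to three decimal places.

OR_MH = Σ(aᵢdᵢ/nᵢ) / Σ(bᵢcᵢ/nᵢ), where nᵢ is the stratum total.
Stratum 1 (< 50 years): n = 417; a·d/n = 130·150/417 = 46.7626; b·c/n = 122·15/417 = 4.3885
Stratum 2 (≥ 50 years): n = 620; a·d/n = 301·170/620 = 82.5323; b·c/n = 73·76/620 = 8.9484
OR_MH = (46.7626 + 82.5323) / (4.3885 + 8.9484) = 129.2948 / 13.3369 = 9.69454

9.695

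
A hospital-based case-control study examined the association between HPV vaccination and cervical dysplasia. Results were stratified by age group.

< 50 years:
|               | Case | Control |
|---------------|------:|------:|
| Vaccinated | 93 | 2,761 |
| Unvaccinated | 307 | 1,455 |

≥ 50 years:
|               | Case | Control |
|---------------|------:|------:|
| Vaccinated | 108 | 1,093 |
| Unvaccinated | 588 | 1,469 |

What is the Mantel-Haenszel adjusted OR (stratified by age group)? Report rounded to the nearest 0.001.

0.205

OR_MH = Σ(aᵢdᵢ/nᵢ) / Σ(bᵢcᵢ/nᵢ), where nᵢ is the stratum total.
Stratum 1 (< 50 years): n = 4616; a·d/n = 93·1455/4616 = 29.3143; b·c/n = 2761·307/4616 = 183.6280
Stratum 2 (≥ 50 years): n = 3258; a·d/n = 108·1469/3258 = 48.6961; b·c/n = 1093·588/3258 = 197.2634
OR_MH = (29.3143 + 48.6961) / (183.6280 + 197.2634) = 78.0105 / 380.8914 = 0.20481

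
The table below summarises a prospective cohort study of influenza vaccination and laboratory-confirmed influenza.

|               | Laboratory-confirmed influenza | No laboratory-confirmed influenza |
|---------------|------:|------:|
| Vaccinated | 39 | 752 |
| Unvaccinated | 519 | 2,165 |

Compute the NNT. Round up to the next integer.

7

Risk in treated group = 39/791 = 0.04930; risk in control = 519/2684 = 0.19337.
Absolute risk reduction = 0.19337 − 0.04930 = 0.14406
NNT = 1 / ARR = 1 / 0.14406 = 6.941 → round up → 7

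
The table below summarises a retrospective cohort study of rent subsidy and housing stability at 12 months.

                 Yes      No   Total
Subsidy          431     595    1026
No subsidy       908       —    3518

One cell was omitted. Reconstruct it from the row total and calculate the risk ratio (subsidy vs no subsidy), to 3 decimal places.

The missing cell is in the unexposed row: 3518 − 908 = 2610.
So a = 431, b = 595, c = 908, d = 2610.
RR = [a/(a+b)] / [c/(c+d)] = (431/1026) / (908/3518) = 0.42008/0.25810 = 1.62757

1.628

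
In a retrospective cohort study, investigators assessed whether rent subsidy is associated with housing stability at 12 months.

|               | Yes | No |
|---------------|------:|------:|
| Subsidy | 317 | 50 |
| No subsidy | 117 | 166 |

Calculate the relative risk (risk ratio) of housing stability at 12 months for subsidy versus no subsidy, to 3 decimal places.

2.089

Cells: a = 317, b = 50, c = 117, d = 166.
Risk in exposed = 317/367 = 0.86376; risk in unexposed = 117/283 = 0.41343.
RR = 0.86376 / 0.41343 = 2.08927
The risk among the exposed is 2.09 times that among the unexposed.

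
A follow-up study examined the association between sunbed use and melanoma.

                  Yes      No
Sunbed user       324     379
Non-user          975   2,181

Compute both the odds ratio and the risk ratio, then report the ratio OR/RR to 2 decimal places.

1.28

Cells: a = 324, b = 379, c = 975, d = 2181.
OR = (324·2181)/(379·975) = 706644/369525 = 1.91230
Risk in exposed = 324/703 = 0.46088; risk in unexposed = 975/3156 = 0.30894; RR = 1.49184
OR/RR = 1.91230 / 1.49184 = 1.28184
The outcome is not rare, so the OR lies further from 1 than the RR.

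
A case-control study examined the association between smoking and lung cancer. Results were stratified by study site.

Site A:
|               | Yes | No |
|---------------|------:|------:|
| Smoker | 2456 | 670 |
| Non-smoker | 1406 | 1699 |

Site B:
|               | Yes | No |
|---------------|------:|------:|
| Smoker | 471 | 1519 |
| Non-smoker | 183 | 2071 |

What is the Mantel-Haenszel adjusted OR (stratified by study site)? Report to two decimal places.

4.15

OR_MH = Σ(aᵢdᵢ/nᵢ) / Σ(bᵢcᵢ/nᵢ), where nᵢ is the stratum total.
Stratum 1 (Site A): n = 6231; a·d/n = 2456·1699/6231 = 669.6749; b·c/n = 670·1406/6231 = 151.1828
Stratum 2 (Site B): n = 4244; a·d/n = 471·2071/4244 = 229.8400; b·c/n = 1519·183/4244 = 65.4988
OR_MH = (669.6749 + 229.8400) / (151.1828 + 65.4988) = 899.5149 / 216.6816 = 4.15132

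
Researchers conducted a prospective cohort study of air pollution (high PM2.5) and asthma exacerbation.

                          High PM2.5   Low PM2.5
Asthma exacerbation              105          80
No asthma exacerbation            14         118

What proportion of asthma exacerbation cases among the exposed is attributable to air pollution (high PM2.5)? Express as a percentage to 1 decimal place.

54.2

Reading the table with exposure as columns: a = 105 (High PM2.5, case), b = 14 (High PM2.5, non-case), c = 80 (Low PM2.5, case), d = 118.
Risk in exposed = 105/119 = 0.88235; risk in unexposed = 80/198 = 0.40404.
RR = 0.88235/0.40404 = 2.18382
AR% = (RR − 1)/RR × 100 = (2.18382 − 1)/2.18382 × 100 = 54.2088%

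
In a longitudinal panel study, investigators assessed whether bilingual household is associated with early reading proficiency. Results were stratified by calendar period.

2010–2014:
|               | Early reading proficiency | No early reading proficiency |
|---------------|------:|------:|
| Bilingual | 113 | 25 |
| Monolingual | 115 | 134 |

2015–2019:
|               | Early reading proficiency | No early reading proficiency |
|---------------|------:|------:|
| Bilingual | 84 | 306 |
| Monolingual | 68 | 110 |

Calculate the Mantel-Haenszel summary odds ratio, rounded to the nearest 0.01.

1.26

OR_MH = Σ(aᵢdᵢ/nᵢ) / Σ(bᵢcᵢ/nᵢ), where nᵢ is the stratum total.
Stratum 1 (2010–2014): n = 387; a·d/n = 113·134/387 = 39.1266; b·c/n = 25·115/387 = 7.4289
Stratum 2 (2015–2019): n = 568; a·d/n = 84·110/568 = 16.2676; b·c/n = 306·68/568 = 36.6338
OR_MH = (39.1266 + 16.2676) / (7.4289 + 36.6338) = 55.3942 / 44.0627 = 1.25717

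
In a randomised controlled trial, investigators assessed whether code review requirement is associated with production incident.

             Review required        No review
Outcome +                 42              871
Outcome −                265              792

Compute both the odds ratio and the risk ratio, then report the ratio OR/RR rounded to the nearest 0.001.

Reading the table with exposure as columns: a = 42 (Review required, case), b = 265 (Review required, non-case), c = 871 (No review, case), d = 792.
OR = (42·792)/(265·871) = 33264/230815 = 0.14412
Risk in exposed = 42/307 = 0.13681; risk in unexposed = 871/1663 = 0.52375; RR = 0.26121
OR/RR = 0.14412 / 0.26121 = 0.55173
The outcome is not rare, so the OR lies further from 1 than the RR.

0.552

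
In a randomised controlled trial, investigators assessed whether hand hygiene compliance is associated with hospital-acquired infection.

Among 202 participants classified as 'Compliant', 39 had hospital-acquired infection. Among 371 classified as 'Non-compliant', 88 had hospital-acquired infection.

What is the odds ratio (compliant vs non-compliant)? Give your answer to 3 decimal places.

0.769

From the description: a = 39, b = 163, c = 88, d = 283.
OR = (a·d)/(b·c) = (39 × 283) / (163 × 88) = 11037 / 14344 = 0.76945
Exposure is associated with lower odds of hospital-acquired infection (OR = 0.77 < 1).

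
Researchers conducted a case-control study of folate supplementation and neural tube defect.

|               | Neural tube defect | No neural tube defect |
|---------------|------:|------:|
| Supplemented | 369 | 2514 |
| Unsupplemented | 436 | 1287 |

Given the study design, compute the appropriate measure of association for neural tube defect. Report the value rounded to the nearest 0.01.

0.43

Cells: a = 369, b = 2514, c = 436, d = 1287.
This is a case-control study: participants were sampled on outcome status, so risks in the source population cannot be estimated directly — relative risk is not valid here. The odds ratio is the appropriate measure.
OR = (a·d)/(b·c) = (369 × 1287) / (2514 × 436) = 474903 / 1096104 = 0.43326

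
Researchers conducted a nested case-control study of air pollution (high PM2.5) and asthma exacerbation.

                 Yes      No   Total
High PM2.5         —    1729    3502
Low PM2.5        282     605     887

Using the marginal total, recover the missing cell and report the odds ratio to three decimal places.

2.200

The missing cell is in the exposed row: 3502 − 1729 = 1773.
So a = 1773, b = 1729, c = 282, d = 605.
OR = (a·d)/(b·c) = (1773 × 605) / (1729 × 282) = 1072665 / 487578 = 2.19999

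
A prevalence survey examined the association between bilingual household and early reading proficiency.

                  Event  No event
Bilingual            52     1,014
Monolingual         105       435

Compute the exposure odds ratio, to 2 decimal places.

Cells: a = 52, b = 1014, c = 105, d = 435.
OR = (a·d)/(b·c) = (52 × 435) / (1014 × 105) = 22620 / 106470 = 0.21245
Exposure is associated with lower odds of early reading proficiency (OR = 0.21 < 1).

0.21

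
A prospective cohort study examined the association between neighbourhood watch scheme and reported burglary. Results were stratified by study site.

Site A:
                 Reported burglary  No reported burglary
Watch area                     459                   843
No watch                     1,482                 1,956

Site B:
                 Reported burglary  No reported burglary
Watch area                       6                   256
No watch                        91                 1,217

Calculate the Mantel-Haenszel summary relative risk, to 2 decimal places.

RR_MH = Σ(aᵢ·n₀ᵢ/nᵢ) / Σ(cᵢ·n₁ᵢ/nᵢ), with n₁ᵢ = aᵢ+bᵢ (exposed), n₀ᵢ = cᵢ+dᵢ (unexposed), nᵢ = n₁ᵢ+n₀ᵢ.
Stratum 1 (Site A): n₁ = 1302, n₀ = 3438, n = 4740; a·n₀/n = 459·3438/4740 = 332.9203; c·n₁/n = 1482·1302/4740 = 407.0810
Stratum 2 (Site B): n₁ = 262, n₀ = 1308, n = 1570; a·n₀/n = 6·1308/1570 = 4.9987; c·n₁/n = 91·262/1570 = 15.1860
RR_MH = (332.9203 + 4.9987) / (407.0810 + 15.1860) = 337.9190 / 422.2670 = 0.80025

0.80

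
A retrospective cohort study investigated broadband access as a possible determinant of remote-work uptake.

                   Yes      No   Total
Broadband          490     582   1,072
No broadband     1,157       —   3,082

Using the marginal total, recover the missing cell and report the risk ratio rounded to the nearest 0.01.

1.22

The missing cell is in the unexposed row: 3082 − 1157 = 1925.
So a = 490, b = 582, c = 1157, d = 1925.
RR = [a/(a+b)] / [c/(c+d)] = (490/1072) / (1157/3082) = 0.45709/0.37541 = 1.21759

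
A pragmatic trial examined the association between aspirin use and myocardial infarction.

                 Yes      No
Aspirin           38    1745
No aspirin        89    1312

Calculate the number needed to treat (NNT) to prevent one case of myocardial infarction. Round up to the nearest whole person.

24

Risk in treated group = 38/1783 = 0.02131; risk in control = 89/1401 = 0.06353.
Absolute risk reduction = 0.06353 − 0.02131 = 0.04221
NNT = 1 / ARR = 1 / 0.04221 = 23.689 → round up → 24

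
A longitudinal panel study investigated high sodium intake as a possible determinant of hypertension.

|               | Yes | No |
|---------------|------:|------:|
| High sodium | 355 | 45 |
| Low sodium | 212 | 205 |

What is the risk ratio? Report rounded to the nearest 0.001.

1.746

Cells: a = 355, b = 45, c = 212, d = 205.
Risk in exposed = 355/400 = 0.88750; risk in unexposed = 212/417 = 0.50839.
RR = 0.88750 / 0.50839 = 1.74570
The risk among the exposed is 1.75 times that among the unexposed.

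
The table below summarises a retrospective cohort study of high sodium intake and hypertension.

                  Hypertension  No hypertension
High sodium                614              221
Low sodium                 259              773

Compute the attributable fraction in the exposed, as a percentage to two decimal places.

Cells: a = 614, b = 221, c = 259, d = 773.
Risk in exposed = 614/835 = 0.73533; risk in unexposed = 259/1032 = 0.25097.
RR = 0.73533/0.25097 = 2.92996
AR% = (RR − 1)/RR × 100 = (2.92996 − 1)/2.92996 × 100 = 65.8699%

65.87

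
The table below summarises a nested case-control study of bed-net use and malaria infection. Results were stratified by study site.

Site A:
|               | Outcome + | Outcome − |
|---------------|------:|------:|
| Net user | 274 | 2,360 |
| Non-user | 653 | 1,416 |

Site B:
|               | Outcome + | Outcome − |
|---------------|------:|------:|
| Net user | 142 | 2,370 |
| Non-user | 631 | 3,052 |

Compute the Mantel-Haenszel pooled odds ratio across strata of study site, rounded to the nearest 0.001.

OR_MH = Σ(aᵢdᵢ/nᵢ) / Σ(bᵢcᵢ/nᵢ), where nᵢ is the stratum total.
Stratum 1 (Site A): n = 4703; a·d/n = 274·1416/4703 = 82.4971; b·c/n = 2360·653/4703 = 327.6802
Stratum 2 (Site B): n = 6195; a·d/n = 142·3052/6195 = 69.9571; b·c/n = 2370·631/6195 = 241.3995
OR_MH = (82.4971 + 69.9571) / (327.6802 + 241.3995) = 152.4542 / 569.0797 = 0.26790

0.268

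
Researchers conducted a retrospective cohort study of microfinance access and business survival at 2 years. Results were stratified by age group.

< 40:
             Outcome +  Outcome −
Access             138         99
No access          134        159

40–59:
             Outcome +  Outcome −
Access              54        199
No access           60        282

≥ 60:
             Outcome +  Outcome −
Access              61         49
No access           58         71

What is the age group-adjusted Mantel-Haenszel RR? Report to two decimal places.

1.25

RR_MH = Σ(aᵢ·n₀ᵢ/nᵢ) / Σ(cᵢ·n₁ᵢ/nᵢ), with n₁ᵢ = aᵢ+bᵢ (exposed), n₀ᵢ = cᵢ+dᵢ (unexposed), nᵢ = n₁ᵢ+n₀ᵢ.
Stratum 1 (< 40): n₁ = 237, n₀ = 293, n = 530; a·n₀/n = 138·293/530 = 76.2906; c·n₁/n = 134·237/530 = 59.9208
Stratum 2 (40–59): n₁ = 253, n₀ = 342, n = 595; a·n₀/n = 54·342/595 = 31.0387; c·n₁/n = 60·253/595 = 25.5126
Stratum 3 (≥ 60): n₁ = 110, n₀ = 129, n = 239; a·n₀/n = 61·129/239 = 32.9247; c·n₁/n = 58·110/239 = 26.6946
RR_MH = (76.2906 + 31.0387 + 32.9247) / (59.9208 + 25.5126 + 26.6946) = 140.2539 / 112.1279 = 1.25084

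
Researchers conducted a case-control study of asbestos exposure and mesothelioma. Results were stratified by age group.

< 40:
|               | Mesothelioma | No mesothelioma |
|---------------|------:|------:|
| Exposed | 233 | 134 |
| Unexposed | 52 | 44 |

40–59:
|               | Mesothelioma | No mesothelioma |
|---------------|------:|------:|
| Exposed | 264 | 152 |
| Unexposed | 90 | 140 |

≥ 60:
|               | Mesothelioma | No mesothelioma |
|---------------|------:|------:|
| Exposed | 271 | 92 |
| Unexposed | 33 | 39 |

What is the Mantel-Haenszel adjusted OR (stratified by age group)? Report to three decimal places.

OR_MH = Σ(aᵢdᵢ/nᵢ) / Σ(bᵢcᵢ/nᵢ), where nᵢ is the stratum total.
Stratum 1 (< 40): n = 463; a·d/n = 233·44/463 = 22.1425; b·c/n = 134·52/463 = 15.0497
Stratum 2 (40–59): n = 646; a·d/n = 264·140/646 = 57.2136; b·c/n = 152·90/646 = 21.1765
Stratum 3 (≥ 60): n = 435; a·d/n = 271·39/435 = 24.2966; b·c/n = 92·33/435 = 6.9793
OR_MH = (22.1425 + 57.2136 + 24.2966) / (15.0497 + 21.1765 + 6.9793) = 103.6527 / 43.2055 = 2.39907

2.399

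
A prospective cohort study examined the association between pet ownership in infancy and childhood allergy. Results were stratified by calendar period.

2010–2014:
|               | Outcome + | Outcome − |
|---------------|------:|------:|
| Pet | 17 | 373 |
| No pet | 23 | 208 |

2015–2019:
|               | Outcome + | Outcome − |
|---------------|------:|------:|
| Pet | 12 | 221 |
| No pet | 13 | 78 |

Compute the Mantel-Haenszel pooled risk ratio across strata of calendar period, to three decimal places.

RR_MH = Σ(aᵢ·n₀ᵢ/nᵢ) / Σ(cᵢ·n₁ᵢ/nᵢ), with n₁ᵢ = aᵢ+bᵢ (exposed), n₀ᵢ = cᵢ+dᵢ (unexposed), nᵢ = n₁ᵢ+n₀ᵢ.
Stratum 1 (2010–2014): n₁ = 390, n₀ = 231, n = 621; a·n₀/n = 17·231/621 = 6.3237; c·n₁/n = 23·390/621 = 14.4444
Stratum 2 (2015–2019): n₁ = 233, n₀ = 91, n = 324; a·n₀/n = 12·91/324 = 3.3704; c·n₁/n = 13·233/324 = 9.3488
RR_MH = (6.3237 + 3.3704) / (14.4444 + 9.3488) = 9.6940 / 23.7932 = 0.40743

0.407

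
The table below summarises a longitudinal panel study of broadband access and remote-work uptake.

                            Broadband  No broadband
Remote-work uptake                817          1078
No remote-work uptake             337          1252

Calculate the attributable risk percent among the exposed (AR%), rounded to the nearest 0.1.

34.6

Reading the table with exposure as columns: a = 817 (Broadband, case), b = 337 (Broadband, non-case), c = 1078 (No broadband, case), d = 1252.
Risk in exposed = 817/1154 = 0.70797; risk in unexposed = 1078/2330 = 0.46266.
RR = 0.70797/0.46266 = 1.53022
AR% = (RR − 1)/RR × 100 = (1.53022 − 1)/1.53022 × 100 = 34.6498%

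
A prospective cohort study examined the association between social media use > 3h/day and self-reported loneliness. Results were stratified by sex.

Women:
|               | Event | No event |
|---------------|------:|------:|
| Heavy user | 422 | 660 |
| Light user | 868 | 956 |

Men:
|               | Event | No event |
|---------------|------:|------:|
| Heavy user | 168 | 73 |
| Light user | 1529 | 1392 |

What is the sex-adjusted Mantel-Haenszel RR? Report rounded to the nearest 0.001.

RR_MH = Σ(aᵢ·n₀ᵢ/nᵢ) / Σ(cᵢ·n₁ᵢ/nᵢ), with n₁ᵢ = aᵢ+bᵢ (exposed), n₀ᵢ = cᵢ+dᵢ (unexposed), nᵢ = n₁ᵢ+n₀ᵢ.
Stratum 1 (Women): n₁ = 1082, n₀ = 1824, n = 2906; a·n₀/n = 422·1824/2906 = 264.8754; c·n₁/n = 868·1082/2906 = 323.1851
Stratum 2 (Men): n₁ = 241, n₀ = 2921, n = 3162; a·n₀/n = 168·2921/3162 = 155.1954; c·n₁/n = 1529·241/3162 = 116.5367
RR_MH = (264.8754 + 155.1954) / (323.1851 + 116.5367) = 420.0709 / 439.7218 = 0.95531

0.955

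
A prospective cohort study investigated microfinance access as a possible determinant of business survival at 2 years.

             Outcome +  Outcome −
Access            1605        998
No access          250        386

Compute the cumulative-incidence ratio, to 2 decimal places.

Cells: a = 1605, b = 998, c = 250, d = 386.
Risk in exposed = 1605/2603 = 0.61660; risk in unexposed = 250/636 = 0.39308.
RR = 0.61660 / 0.39308 = 1.56862
The risk among the exposed is 1.57 times that among the unexposed.

1.57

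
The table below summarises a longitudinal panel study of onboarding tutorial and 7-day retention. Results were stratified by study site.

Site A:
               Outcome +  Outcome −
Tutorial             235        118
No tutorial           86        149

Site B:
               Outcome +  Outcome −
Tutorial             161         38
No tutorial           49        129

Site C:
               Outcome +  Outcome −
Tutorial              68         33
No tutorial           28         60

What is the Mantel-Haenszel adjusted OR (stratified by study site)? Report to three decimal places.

5.029

OR_MH = Σ(aᵢdᵢ/nᵢ) / Σ(bᵢcᵢ/nᵢ), where nᵢ is the stratum total.
Stratum 1 (Site A): n = 588; a·d/n = 235·149/588 = 59.5493; b·c/n = 118·86/588 = 17.2585
Stratum 2 (Site B): n = 377; a·d/n = 161·129/377 = 55.0902; b·c/n = 38·49/377 = 4.9390
Stratum 3 (Site C): n = 189; a·d/n = 68·60/189 = 21.5873; b·c/n = 33·28/189 = 4.8889
OR_MH = (59.5493 + 55.0902 + 21.5873) / (17.2585 + 4.9390 + 4.8889) = 136.2268 / 27.0864 = 5.02935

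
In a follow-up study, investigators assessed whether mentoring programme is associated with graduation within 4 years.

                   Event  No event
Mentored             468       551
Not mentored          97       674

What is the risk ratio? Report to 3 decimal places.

3.651

Cells: a = 468, b = 551, c = 97, d = 674.
Risk in exposed = 468/1019 = 0.45927; risk in unexposed = 97/771 = 0.12581.
RR = 0.45927 / 0.12581 = 3.65052
The risk among the exposed is 3.65 times that among the unexposed.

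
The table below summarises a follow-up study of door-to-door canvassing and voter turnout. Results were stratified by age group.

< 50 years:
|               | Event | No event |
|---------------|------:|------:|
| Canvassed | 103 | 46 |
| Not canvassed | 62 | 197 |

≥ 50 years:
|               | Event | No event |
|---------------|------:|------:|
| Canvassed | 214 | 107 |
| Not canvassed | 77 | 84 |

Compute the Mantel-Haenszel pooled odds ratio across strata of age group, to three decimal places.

3.614

OR_MH = Σ(aᵢdᵢ/nᵢ) / Σ(bᵢcᵢ/nᵢ), where nᵢ is the stratum total.
Stratum 1 (< 50 years): n = 408; a·d/n = 103·197/408 = 49.7328; b·c/n = 46·62/408 = 6.9902
Stratum 2 (≥ 50 years): n = 482; a·d/n = 214·84/482 = 37.2946; b·c/n = 107·77/482 = 17.0934
OR_MH = (49.7328 + 37.2946) / (6.9902 + 17.0934) = 87.0274 / 24.0836 = 3.61356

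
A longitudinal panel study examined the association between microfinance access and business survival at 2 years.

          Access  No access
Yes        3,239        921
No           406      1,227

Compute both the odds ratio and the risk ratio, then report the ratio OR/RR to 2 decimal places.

Reading the table with exposure as columns: a = 3239 (Access, case), b = 406 (Access, non-case), c = 921 (No access, case), d = 1227.
OR = (3239·1227)/(406·921) = 3974253/373926 = 10.62845
Risk in exposed = 3239/3645 = 0.88861; risk in unexposed = 921/2148 = 0.42877; RR = 2.07247
OR/RR = 10.62845 / 2.07247 = 5.12840
The outcome is not rare, so the OR lies further from 1 than the RR.

5.13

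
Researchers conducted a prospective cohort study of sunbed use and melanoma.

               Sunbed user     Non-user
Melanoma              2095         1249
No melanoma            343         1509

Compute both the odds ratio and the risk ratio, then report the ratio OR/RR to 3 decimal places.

3.889

Reading the table with exposure as columns: a = 2095 (Sunbed user, case), b = 343 (Sunbed user, non-case), c = 1249 (Non-user, case), d = 1509.
OR = (2095·1509)/(343·1249) = 3161355/428407 = 7.37933
Risk in exposed = 2095/2438 = 0.85931; risk in unexposed = 1249/2758 = 0.45286; RR = 1.89750
OR/RR = 7.37933 / 1.89750 = 3.88897
The outcome is not rare, so the OR lies further from 1 than the RR.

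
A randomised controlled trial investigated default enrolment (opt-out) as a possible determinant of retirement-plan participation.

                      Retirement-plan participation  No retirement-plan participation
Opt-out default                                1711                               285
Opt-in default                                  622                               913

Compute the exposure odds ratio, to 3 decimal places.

Cells: a = 1711, b = 285, c = 622, d = 913.
OR = (a·d)/(b·c) = (1711 × 913) / (285 × 622) = 1562143 / 177270 = 8.81222
The odds of retirement-plan participation are about 8.81 times as high in the opt-out default group.

8.812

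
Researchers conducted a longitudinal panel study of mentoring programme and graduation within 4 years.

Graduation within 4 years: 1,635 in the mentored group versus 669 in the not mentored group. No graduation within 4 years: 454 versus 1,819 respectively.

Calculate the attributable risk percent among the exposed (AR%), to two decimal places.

65.64

From the description: a = 1635, b = 454, c = 669, d = 1819.
Risk in exposed = 1635/2089 = 0.78267; risk in unexposed = 669/2488 = 0.26889.
RR = 0.78267/0.26889 = 2.91074
AR% = (RR − 1)/RR × 100 = (2.91074 − 1)/2.91074 × 100 = 65.6445%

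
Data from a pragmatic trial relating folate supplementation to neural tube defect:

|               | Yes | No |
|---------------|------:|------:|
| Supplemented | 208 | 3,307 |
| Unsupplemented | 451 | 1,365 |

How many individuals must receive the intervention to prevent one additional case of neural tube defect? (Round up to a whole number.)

Risk in treated group = 208/3515 = 0.05917; risk in control = 451/1816 = 0.24835.
Absolute risk reduction = 0.24835 − 0.05917 = 0.18917
NNT = 1 / ARR = 1 / 0.18917 = 5.286 → round up → 6

6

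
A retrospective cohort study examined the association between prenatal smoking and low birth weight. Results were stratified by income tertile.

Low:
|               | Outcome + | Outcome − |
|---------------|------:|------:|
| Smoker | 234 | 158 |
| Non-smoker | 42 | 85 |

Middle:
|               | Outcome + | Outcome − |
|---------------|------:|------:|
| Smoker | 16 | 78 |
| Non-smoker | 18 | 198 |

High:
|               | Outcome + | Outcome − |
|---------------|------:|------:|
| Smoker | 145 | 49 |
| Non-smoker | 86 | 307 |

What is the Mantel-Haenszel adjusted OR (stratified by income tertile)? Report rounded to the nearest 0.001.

5.078

OR_MH = Σ(aᵢdᵢ/nᵢ) / Σ(bᵢcᵢ/nᵢ), where nᵢ is the stratum total.
Stratum 1 (Low): n = 519; a·d/n = 234·85/519 = 38.3237; b·c/n = 158·42/519 = 12.7861
Stratum 2 (Middle): n = 310; a·d/n = 16·198/310 = 10.2194; b·c/n = 78·18/310 = 4.5290
Stratum 3 (High): n = 587; a·d/n = 145·307/587 = 75.8348; b·c/n = 49·86/587 = 7.1789
OR_MH = (38.3237 + 10.2194 + 75.8348) / (12.7861 + 4.5290 + 7.1789) = 124.3778 / 24.4940 = 5.07788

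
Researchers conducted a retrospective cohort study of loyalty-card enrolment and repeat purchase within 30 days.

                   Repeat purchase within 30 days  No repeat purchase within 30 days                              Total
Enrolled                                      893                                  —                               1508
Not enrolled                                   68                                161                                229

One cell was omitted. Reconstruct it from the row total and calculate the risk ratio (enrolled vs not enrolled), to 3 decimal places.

The missing cell is in the exposed row: 1508 − 893 = 615.
So a = 893, b = 615, c = 68, d = 161.
RR = [a/(a+b)] / [c/(c+d)] = (893/1508) / (68/229) = 0.59218/0.29694 = 1.99424

1.994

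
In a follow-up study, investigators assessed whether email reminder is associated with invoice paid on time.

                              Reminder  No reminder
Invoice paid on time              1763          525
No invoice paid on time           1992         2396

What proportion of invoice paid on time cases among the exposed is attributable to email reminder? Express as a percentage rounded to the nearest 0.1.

61.7

Reading the table with exposure as columns: a = 1763 (Reminder, case), b = 1992 (Reminder, non-case), c = 525 (No reminder, case), d = 2396.
Risk in exposed = 1763/3755 = 0.46951; risk in unexposed = 525/2921 = 0.17973.
RR = 0.46951/0.17973 = 2.61225
AR% = (RR − 1)/RR × 100 = (2.61225 − 1)/2.61225 × 100 = 61.7188%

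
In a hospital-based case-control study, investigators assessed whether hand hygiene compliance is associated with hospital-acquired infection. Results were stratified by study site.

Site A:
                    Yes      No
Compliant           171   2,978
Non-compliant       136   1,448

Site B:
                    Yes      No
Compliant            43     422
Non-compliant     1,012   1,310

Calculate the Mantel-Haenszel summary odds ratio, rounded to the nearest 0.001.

OR_MH = Σ(aᵢdᵢ/nᵢ) / Σ(bᵢcᵢ/nᵢ), where nᵢ is the stratum total.
Stratum 1 (Site A): n = 4733; a·d/n = 171·1448/4733 = 52.3152; b·c/n = 2978·136/4733 = 85.5711
Stratum 2 (Site B): n = 2787; a·d/n = 43·1310/2787 = 20.2117; b·c/n = 422·1012/2787 = 153.2343
OR_MH = (52.3152 + 20.2117) / (85.5711 + 153.2343) = 72.5269 / 238.8054 = 0.30371

0.304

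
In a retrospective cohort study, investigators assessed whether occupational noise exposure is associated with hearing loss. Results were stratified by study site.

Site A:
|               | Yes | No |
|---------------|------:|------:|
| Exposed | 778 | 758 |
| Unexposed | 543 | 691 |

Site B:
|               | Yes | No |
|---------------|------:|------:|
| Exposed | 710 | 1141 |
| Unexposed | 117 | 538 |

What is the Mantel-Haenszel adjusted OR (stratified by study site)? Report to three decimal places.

1.717

OR_MH = Σ(aᵢdᵢ/nᵢ) / Σ(bᵢcᵢ/nᵢ), where nᵢ is the stratum total.
Stratum 1 (Site A): n = 2770; a·d/n = 778·691/2770 = 194.0787; b·c/n = 758·543/2770 = 148.5899
Stratum 2 (Site B): n = 2506; a·d/n = 710·538/2506 = 152.4262; b·c/n = 1141·117/2506 = 53.2709
OR_MH = (194.0787 + 152.4262) / (148.5899 + 53.2709) = 346.5049 / 201.8608 = 1.71655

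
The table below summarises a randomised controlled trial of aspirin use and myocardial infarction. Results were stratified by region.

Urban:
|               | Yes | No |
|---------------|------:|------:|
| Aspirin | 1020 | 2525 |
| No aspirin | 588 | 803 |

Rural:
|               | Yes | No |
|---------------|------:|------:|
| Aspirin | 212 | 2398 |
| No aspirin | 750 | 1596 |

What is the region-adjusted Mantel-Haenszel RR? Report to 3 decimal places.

RR_MH = Σ(aᵢ·n₀ᵢ/nᵢ) / Σ(cᵢ·n₁ᵢ/nᵢ), with n₁ᵢ = aᵢ+bᵢ (exposed), n₀ᵢ = cᵢ+dᵢ (unexposed), nᵢ = n₁ᵢ+n₀ᵢ.
Stratum 1 (Urban): n₁ = 3545, n₀ = 1391, n = 4936; a·n₀/n = 1020·1391/4936 = 287.4433; c·n₁/n = 588·3545/4936 = 422.2974
Stratum 2 (Rural): n₁ = 2610, n₀ = 2346, n = 4956; a·n₀/n = 212·2346/4956 = 100.3535; c·n₁/n = 750·2610/4956 = 394.9758
RR_MH = (287.4433 + 100.3535) / (422.2974 + 394.9758) = 387.7968 / 817.2732 = 0.47450

0.475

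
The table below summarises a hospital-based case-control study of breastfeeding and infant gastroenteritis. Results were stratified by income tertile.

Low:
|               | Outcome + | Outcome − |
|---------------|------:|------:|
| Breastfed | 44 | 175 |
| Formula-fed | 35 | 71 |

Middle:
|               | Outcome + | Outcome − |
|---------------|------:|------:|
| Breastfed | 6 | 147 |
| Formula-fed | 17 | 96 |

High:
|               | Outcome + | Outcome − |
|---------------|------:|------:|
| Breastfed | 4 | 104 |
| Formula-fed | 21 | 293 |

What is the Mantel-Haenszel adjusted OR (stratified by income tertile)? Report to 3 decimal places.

OR_MH = Σ(aᵢdᵢ/nᵢ) / Σ(bᵢcᵢ/nᵢ), where nᵢ is the stratum total.
Stratum 1 (Low): n = 325; a·d/n = 44·71/325 = 9.6123; b·c/n = 175·35/325 = 18.8462
Stratum 2 (Middle): n = 266; a·d/n = 6·96/266 = 2.1654; b·c/n = 147·17/266 = 9.3947
Stratum 3 (High): n = 422; a·d/n = 4·293/422 = 2.7773; b·c/n = 104·21/422 = 5.1754
OR_MH = (9.6123 + 2.1654 + 2.7773) / (18.8462 + 9.3947 + 5.1754) = 14.5550 / 33.4162 = 0.43557

0.436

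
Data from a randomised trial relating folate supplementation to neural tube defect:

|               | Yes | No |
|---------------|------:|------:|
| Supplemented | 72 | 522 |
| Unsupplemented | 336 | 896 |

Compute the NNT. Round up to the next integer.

7

Risk in treated group = 72/594 = 0.12121; risk in control = 336/1232 = 0.27273.
Absolute risk reduction = 0.27273 − 0.12121 = 0.15152
NNT = 1 / ARR = 1 / 0.15152 = 6.600 → round up → 7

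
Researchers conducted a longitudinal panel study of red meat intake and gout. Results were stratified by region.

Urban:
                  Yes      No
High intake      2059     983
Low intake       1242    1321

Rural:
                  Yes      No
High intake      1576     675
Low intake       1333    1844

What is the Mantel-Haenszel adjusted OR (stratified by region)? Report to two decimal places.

OR_MH = Σ(aᵢdᵢ/nᵢ) / Σ(bᵢcᵢ/nᵢ), where nᵢ is the stratum total.
Stratum 1 (Urban): n = 5605; a·d/n = 2059·1321/5605 = 485.2701; b·c/n = 983·1242/5605 = 217.8209
Stratum 2 (Rural): n = 5428; a·d/n = 1576·1844/5428 = 535.3987; b·c/n = 675·1333/5428 = 165.7655
OR_MH = (485.2701 + 535.3987) / (217.8209 + 165.7655) = 1020.6688 / 383.5863 = 2.66086

2.66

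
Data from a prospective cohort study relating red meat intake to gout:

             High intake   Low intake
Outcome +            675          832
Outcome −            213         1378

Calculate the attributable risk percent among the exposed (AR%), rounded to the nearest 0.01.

Reading the table with exposure as columns: a = 675 (High intake, case), b = 213 (High intake, non-case), c = 832 (Low intake, case), d = 1378.
Risk in exposed = 675/888 = 0.76014; risk in unexposed = 832/2210 = 0.37647.
RR = 0.76014/0.37647 = 2.01911
AR% = (RR − 1)/RR × 100 = (2.01911 − 1)/2.01911 × 100 = 50.4732%

50.47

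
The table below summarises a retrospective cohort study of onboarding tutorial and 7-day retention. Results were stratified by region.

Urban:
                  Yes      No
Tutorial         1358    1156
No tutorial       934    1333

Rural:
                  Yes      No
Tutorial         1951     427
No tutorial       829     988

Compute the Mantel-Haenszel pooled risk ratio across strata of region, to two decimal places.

1.55

RR_MH = Σ(aᵢ·n₀ᵢ/nᵢ) / Σ(cᵢ·n₁ᵢ/nᵢ), with n₁ᵢ = aᵢ+bᵢ (exposed), n₀ᵢ = cᵢ+dᵢ (unexposed), nᵢ = n₁ᵢ+n₀ᵢ.
Stratum 1 (Urban): n₁ = 2514, n₀ = 2267, n = 4781; a·n₀/n = 1358·2267/4781 = 643.9209; c·n₁/n = 934·2514/4781 = 491.1265
Stratum 2 (Rural): n₁ = 2378, n₀ = 1817, n = 4195; a·n₀/n = 1951·1817/4195 = 845.0458; c·n₁/n = 829·2378/4195 = 469.9313
RR_MH = (643.9209 + 845.0458) / (491.1265 + 469.9313) = 1488.9667 / 961.0579 = 1.54930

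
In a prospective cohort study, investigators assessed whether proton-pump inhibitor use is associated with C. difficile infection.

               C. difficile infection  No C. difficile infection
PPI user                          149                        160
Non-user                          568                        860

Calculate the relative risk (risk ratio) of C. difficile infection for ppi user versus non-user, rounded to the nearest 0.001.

1.212

Cells: a = 149, b = 160, c = 568, d = 860.
Risk in exposed = 149/309 = 0.48220; risk in unexposed = 568/1428 = 0.39776.
RR = 0.48220 / 0.39776 = 1.21229
The risk among the exposed is 1.21 times that among the unexposed.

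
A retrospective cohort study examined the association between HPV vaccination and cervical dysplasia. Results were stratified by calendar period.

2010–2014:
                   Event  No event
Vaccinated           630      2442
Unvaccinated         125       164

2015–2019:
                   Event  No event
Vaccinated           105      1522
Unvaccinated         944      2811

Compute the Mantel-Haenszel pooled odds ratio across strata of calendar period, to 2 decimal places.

OR_MH = Σ(aᵢdᵢ/nᵢ) / Σ(bᵢcᵢ/nᵢ), where nᵢ is the stratum total.
Stratum 1 (2010–2014): n = 3361; a·d/n = 630·164/3361 = 30.7409; b·c/n = 2442·125/3361 = 90.8212
Stratum 2 (2015–2019): n = 5382; a·d/n = 105·2811/5382 = 54.8411; b·c/n = 1522·944/5382 = 266.9580
OR_MH = (30.7409 + 54.8411) / (90.8212 + 266.9580) = 85.5820 / 357.7792 = 0.23920

0.24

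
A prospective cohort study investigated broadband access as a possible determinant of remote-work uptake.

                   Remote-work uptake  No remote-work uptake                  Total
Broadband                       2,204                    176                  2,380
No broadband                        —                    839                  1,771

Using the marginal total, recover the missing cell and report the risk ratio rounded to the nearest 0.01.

The missing cell is in the unexposed row: 1771 − 839 = 932.
So a = 2204, b = 176, c = 932, d = 839.
RR = [a/(a+b)] / [c/(c+d)] = (2204/2380) / (932/1771) = 0.92605/0.52626 = 1.75969

1.76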